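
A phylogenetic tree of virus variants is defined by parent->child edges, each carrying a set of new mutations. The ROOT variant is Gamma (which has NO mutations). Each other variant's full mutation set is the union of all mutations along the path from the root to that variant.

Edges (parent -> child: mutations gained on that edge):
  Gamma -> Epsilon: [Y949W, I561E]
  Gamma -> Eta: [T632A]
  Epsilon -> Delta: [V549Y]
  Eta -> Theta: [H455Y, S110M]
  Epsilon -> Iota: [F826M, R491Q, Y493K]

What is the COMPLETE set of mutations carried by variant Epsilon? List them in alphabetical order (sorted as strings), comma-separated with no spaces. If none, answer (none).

Answer: I561E,Y949W

Derivation:
At Gamma: gained [] -> total []
At Epsilon: gained ['Y949W', 'I561E'] -> total ['I561E', 'Y949W']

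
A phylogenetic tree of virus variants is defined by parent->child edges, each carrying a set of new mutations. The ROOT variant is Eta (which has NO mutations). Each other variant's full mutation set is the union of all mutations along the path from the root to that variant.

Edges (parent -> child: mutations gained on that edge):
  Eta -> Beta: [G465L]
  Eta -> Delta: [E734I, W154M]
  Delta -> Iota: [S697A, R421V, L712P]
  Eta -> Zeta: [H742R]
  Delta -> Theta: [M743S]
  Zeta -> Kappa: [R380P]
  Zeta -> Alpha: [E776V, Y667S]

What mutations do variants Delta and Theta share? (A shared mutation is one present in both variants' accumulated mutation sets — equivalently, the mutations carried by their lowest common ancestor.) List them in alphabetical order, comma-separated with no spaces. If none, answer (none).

Answer: E734I,W154M

Derivation:
Accumulating mutations along path to Delta:
  At Eta: gained [] -> total []
  At Delta: gained ['E734I', 'W154M'] -> total ['E734I', 'W154M']
Mutations(Delta) = ['E734I', 'W154M']
Accumulating mutations along path to Theta:
  At Eta: gained [] -> total []
  At Delta: gained ['E734I', 'W154M'] -> total ['E734I', 'W154M']
  At Theta: gained ['M743S'] -> total ['E734I', 'M743S', 'W154M']
Mutations(Theta) = ['E734I', 'M743S', 'W154M']
Intersection: ['E734I', 'W154M'] ∩ ['E734I', 'M743S', 'W154M'] = ['E734I', 'W154M']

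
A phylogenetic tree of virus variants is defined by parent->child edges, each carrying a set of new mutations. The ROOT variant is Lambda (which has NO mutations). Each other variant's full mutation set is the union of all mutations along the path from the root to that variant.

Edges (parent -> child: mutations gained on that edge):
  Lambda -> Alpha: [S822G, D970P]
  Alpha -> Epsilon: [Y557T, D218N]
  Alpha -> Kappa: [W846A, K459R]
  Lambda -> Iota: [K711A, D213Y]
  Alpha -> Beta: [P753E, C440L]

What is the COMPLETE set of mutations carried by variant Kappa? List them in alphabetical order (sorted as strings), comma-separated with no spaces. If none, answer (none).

At Lambda: gained [] -> total []
At Alpha: gained ['S822G', 'D970P'] -> total ['D970P', 'S822G']
At Kappa: gained ['W846A', 'K459R'] -> total ['D970P', 'K459R', 'S822G', 'W846A']

Answer: D970P,K459R,S822G,W846A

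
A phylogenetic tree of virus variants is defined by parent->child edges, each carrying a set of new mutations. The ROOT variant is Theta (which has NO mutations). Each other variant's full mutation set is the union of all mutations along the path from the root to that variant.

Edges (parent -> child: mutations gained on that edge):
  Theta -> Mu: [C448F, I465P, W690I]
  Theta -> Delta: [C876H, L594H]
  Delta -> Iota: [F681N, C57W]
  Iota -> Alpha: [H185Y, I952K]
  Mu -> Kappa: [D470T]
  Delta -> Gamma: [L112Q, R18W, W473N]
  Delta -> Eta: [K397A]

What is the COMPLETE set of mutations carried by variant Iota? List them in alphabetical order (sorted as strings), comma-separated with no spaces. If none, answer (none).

At Theta: gained [] -> total []
At Delta: gained ['C876H', 'L594H'] -> total ['C876H', 'L594H']
At Iota: gained ['F681N', 'C57W'] -> total ['C57W', 'C876H', 'F681N', 'L594H']

Answer: C57W,C876H,F681N,L594H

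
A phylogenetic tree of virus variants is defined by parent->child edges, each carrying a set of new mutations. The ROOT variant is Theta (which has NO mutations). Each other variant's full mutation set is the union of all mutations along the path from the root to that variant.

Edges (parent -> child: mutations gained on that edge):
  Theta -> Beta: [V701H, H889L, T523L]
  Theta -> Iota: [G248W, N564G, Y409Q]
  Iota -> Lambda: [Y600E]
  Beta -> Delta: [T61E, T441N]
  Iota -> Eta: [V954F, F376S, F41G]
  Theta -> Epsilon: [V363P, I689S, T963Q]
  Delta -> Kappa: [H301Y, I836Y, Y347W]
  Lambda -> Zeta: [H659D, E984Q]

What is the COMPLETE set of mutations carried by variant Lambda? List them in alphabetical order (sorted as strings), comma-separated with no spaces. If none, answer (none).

Answer: G248W,N564G,Y409Q,Y600E

Derivation:
At Theta: gained [] -> total []
At Iota: gained ['G248W', 'N564G', 'Y409Q'] -> total ['G248W', 'N564G', 'Y409Q']
At Lambda: gained ['Y600E'] -> total ['G248W', 'N564G', 'Y409Q', 'Y600E']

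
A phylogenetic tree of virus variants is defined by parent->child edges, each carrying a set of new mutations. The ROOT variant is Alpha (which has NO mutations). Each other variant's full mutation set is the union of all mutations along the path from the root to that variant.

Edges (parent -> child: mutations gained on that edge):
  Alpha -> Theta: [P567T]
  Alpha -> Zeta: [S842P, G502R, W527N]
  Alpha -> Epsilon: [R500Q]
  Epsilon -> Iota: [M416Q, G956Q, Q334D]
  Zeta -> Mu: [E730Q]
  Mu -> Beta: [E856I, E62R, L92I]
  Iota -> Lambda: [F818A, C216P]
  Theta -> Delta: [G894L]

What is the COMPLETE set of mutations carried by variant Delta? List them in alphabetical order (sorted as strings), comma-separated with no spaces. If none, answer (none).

At Alpha: gained [] -> total []
At Theta: gained ['P567T'] -> total ['P567T']
At Delta: gained ['G894L'] -> total ['G894L', 'P567T']

Answer: G894L,P567T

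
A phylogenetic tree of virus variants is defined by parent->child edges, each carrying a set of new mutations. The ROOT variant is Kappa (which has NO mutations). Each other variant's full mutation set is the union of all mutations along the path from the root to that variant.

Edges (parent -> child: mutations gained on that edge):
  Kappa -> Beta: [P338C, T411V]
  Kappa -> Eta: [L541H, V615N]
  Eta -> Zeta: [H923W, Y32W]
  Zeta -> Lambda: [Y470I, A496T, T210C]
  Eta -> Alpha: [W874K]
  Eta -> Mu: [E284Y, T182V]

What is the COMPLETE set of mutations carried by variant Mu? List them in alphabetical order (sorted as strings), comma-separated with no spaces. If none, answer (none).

Answer: E284Y,L541H,T182V,V615N

Derivation:
At Kappa: gained [] -> total []
At Eta: gained ['L541H', 'V615N'] -> total ['L541H', 'V615N']
At Mu: gained ['E284Y', 'T182V'] -> total ['E284Y', 'L541H', 'T182V', 'V615N']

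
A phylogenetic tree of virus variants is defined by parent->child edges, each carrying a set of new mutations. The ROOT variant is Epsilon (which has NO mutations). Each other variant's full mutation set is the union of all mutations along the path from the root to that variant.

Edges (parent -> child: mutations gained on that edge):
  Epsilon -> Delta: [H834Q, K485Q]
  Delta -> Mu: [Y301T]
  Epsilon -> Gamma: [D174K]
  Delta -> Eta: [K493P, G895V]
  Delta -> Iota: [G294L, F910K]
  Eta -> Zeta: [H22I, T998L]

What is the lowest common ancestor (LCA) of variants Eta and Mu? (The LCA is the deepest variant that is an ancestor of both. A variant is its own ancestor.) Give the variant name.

Path from root to Eta: Epsilon -> Delta -> Eta
  ancestors of Eta: {Epsilon, Delta, Eta}
Path from root to Mu: Epsilon -> Delta -> Mu
  ancestors of Mu: {Epsilon, Delta, Mu}
Common ancestors: {Epsilon, Delta}
Walk up from Mu: Mu (not in ancestors of Eta), Delta (in ancestors of Eta), Epsilon (in ancestors of Eta)
Deepest common ancestor (LCA) = Delta

Answer: Delta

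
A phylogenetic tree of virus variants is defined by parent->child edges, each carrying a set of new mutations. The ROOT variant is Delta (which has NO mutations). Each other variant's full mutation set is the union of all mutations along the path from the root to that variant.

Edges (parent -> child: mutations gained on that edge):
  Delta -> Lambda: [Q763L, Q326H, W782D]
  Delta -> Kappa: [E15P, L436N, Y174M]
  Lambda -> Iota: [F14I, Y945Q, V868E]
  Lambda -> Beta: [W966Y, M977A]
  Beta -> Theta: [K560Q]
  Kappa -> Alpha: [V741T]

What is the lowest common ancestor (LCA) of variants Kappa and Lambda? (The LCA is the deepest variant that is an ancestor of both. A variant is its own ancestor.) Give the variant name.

Answer: Delta

Derivation:
Path from root to Kappa: Delta -> Kappa
  ancestors of Kappa: {Delta, Kappa}
Path from root to Lambda: Delta -> Lambda
  ancestors of Lambda: {Delta, Lambda}
Common ancestors: {Delta}
Walk up from Lambda: Lambda (not in ancestors of Kappa), Delta (in ancestors of Kappa)
Deepest common ancestor (LCA) = Delta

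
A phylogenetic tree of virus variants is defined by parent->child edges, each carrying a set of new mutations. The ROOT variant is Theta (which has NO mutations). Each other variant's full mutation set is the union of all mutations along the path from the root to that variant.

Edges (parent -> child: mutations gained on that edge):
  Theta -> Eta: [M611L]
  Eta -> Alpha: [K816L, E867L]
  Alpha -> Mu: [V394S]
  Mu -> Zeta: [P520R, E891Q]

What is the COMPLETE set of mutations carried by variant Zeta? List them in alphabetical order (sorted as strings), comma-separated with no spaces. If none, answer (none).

Answer: E867L,E891Q,K816L,M611L,P520R,V394S

Derivation:
At Theta: gained [] -> total []
At Eta: gained ['M611L'] -> total ['M611L']
At Alpha: gained ['K816L', 'E867L'] -> total ['E867L', 'K816L', 'M611L']
At Mu: gained ['V394S'] -> total ['E867L', 'K816L', 'M611L', 'V394S']
At Zeta: gained ['P520R', 'E891Q'] -> total ['E867L', 'E891Q', 'K816L', 'M611L', 'P520R', 'V394S']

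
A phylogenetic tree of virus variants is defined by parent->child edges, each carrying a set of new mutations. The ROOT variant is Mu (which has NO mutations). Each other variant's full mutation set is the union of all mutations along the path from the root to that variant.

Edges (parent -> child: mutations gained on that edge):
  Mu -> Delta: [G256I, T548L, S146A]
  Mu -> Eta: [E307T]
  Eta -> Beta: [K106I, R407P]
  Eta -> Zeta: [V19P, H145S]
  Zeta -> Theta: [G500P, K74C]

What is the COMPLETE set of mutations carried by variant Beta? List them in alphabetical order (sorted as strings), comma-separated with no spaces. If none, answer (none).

Answer: E307T,K106I,R407P

Derivation:
At Mu: gained [] -> total []
At Eta: gained ['E307T'] -> total ['E307T']
At Beta: gained ['K106I', 'R407P'] -> total ['E307T', 'K106I', 'R407P']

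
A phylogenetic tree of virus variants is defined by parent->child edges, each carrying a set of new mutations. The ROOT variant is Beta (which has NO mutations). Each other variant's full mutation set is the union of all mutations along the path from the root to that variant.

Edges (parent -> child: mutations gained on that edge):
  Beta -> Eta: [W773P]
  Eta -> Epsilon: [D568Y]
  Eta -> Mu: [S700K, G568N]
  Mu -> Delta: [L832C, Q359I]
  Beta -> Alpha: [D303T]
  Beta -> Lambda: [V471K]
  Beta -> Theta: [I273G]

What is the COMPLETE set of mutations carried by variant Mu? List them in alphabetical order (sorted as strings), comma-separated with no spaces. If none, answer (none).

At Beta: gained [] -> total []
At Eta: gained ['W773P'] -> total ['W773P']
At Mu: gained ['S700K', 'G568N'] -> total ['G568N', 'S700K', 'W773P']

Answer: G568N,S700K,W773P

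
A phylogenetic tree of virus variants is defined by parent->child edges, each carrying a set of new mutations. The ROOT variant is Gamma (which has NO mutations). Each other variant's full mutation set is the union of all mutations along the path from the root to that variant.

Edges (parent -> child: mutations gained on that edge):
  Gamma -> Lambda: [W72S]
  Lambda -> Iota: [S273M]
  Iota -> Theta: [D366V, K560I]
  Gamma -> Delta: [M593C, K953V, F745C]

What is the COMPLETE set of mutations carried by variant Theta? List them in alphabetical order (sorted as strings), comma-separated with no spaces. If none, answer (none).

At Gamma: gained [] -> total []
At Lambda: gained ['W72S'] -> total ['W72S']
At Iota: gained ['S273M'] -> total ['S273M', 'W72S']
At Theta: gained ['D366V', 'K560I'] -> total ['D366V', 'K560I', 'S273M', 'W72S']

Answer: D366V,K560I,S273M,W72S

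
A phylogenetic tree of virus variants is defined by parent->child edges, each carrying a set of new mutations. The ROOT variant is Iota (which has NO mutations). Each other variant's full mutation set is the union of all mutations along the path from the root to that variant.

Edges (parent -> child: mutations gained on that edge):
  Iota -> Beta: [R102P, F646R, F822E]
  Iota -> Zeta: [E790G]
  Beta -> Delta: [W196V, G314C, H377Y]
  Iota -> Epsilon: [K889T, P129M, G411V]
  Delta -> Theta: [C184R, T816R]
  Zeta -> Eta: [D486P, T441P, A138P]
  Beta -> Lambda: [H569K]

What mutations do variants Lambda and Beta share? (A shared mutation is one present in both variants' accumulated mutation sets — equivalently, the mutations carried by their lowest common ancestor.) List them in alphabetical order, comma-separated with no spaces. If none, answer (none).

Answer: F646R,F822E,R102P

Derivation:
Accumulating mutations along path to Lambda:
  At Iota: gained [] -> total []
  At Beta: gained ['R102P', 'F646R', 'F822E'] -> total ['F646R', 'F822E', 'R102P']
  At Lambda: gained ['H569K'] -> total ['F646R', 'F822E', 'H569K', 'R102P']
Mutations(Lambda) = ['F646R', 'F822E', 'H569K', 'R102P']
Accumulating mutations along path to Beta:
  At Iota: gained [] -> total []
  At Beta: gained ['R102P', 'F646R', 'F822E'] -> total ['F646R', 'F822E', 'R102P']
Mutations(Beta) = ['F646R', 'F822E', 'R102P']
Intersection: ['F646R', 'F822E', 'H569K', 'R102P'] ∩ ['F646R', 'F822E', 'R102P'] = ['F646R', 'F822E', 'R102P']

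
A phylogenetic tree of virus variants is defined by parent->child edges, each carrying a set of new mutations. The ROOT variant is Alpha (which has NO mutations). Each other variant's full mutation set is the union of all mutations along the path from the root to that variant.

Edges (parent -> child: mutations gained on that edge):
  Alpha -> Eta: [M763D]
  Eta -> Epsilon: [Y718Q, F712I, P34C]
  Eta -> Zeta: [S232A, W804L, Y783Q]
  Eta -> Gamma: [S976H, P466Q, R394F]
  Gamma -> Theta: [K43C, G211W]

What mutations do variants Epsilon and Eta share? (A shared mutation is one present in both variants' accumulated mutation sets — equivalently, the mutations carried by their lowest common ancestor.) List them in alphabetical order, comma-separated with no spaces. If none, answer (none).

Answer: M763D

Derivation:
Accumulating mutations along path to Epsilon:
  At Alpha: gained [] -> total []
  At Eta: gained ['M763D'] -> total ['M763D']
  At Epsilon: gained ['Y718Q', 'F712I', 'P34C'] -> total ['F712I', 'M763D', 'P34C', 'Y718Q']
Mutations(Epsilon) = ['F712I', 'M763D', 'P34C', 'Y718Q']
Accumulating mutations along path to Eta:
  At Alpha: gained [] -> total []
  At Eta: gained ['M763D'] -> total ['M763D']
Mutations(Eta) = ['M763D']
Intersection: ['F712I', 'M763D', 'P34C', 'Y718Q'] ∩ ['M763D'] = ['M763D']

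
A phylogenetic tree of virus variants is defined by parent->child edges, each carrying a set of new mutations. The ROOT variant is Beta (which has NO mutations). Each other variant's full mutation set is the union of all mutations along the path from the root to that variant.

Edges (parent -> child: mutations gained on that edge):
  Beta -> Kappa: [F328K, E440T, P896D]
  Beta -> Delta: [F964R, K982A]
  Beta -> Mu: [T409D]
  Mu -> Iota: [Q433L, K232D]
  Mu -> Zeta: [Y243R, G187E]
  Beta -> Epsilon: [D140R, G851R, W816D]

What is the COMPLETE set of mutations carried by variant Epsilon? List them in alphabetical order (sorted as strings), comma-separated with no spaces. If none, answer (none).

Answer: D140R,G851R,W816D

Derivation:
At Beta: gained [] -> total []
At Epsilon: gained ['D140R', 'G851R', 'W816D'] -> total ['D140R', 'G851R', 'W816D']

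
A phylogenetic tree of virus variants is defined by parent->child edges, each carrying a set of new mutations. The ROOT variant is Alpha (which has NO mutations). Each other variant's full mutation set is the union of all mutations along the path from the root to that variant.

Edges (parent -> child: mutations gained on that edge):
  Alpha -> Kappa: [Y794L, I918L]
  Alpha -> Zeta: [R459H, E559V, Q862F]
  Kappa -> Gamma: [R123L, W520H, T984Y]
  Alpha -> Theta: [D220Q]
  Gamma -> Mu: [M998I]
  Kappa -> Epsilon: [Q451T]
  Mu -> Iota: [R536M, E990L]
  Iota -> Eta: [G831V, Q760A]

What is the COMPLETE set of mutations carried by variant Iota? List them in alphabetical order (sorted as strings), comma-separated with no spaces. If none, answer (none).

At Alpha: gained [] -> total []
At Kappa: gained ['Y794L', 'I918L'] -> total ['I918L', 'Y794L']
At Gamma: gained ['R123L', 'W520H', 'T984Y'] -> total ['I918L', 'R123L', 'T984Y', 'W520H', 'Y794L']
At Mu: gained ['M998I'] -> total ['I918L', 'M998I', 'R123L', 'T984Y', 'W520H', 'Y794L']
At Iota: gained ['R536M', 'E990L'] -> total ['E990L', 'I918L', 'M998I', 'R123L', 'R536M', 'T984Y', 'W520H', 'Y794L']

Answer: E990L,I918L,M998I,R123L,R536M,T984Y,W520H,Y794L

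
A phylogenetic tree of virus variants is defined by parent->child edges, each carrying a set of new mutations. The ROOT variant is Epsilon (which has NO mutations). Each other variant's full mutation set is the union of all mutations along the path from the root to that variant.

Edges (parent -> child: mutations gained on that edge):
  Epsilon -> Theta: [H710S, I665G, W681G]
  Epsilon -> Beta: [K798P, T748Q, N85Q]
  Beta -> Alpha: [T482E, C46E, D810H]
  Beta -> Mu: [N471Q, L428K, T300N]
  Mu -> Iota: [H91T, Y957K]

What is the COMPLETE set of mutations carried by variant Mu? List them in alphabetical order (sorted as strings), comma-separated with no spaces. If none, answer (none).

At Epsilon: gained [] -> total []
At Beta: gained ['K798P', 'T748Q', 'N85Q'] -> total ['K798P', 'N85Q', 'T748Q']
At Mu: gained ['N471Q', 'L428K', 'T300N'] -> total ['K798P', 'L428K', 'N471Q', 'N85Q', 'T300N', 'T748Q']

Answer: K798P,L428K,N471Q,N85Q,T300N,T748Q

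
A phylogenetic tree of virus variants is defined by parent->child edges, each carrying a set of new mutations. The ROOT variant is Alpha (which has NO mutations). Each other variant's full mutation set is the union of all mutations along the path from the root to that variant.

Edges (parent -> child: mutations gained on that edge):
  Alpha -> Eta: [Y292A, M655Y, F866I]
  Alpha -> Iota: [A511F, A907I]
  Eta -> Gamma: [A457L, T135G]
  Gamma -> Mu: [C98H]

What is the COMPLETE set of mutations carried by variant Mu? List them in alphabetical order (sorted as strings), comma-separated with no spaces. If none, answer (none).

At Alpha: gained [] -> total []
At Eta: gained ['Y292A', 'M655Y', 'F866I'] -> total ['F866I', 'M655Y', 'Y292A']
At Gamma: gained ['A457L', 'T135G'] -> total ['A457L', 'F866I', 'M655Y', 'T135G', 'Y292A']
At Mu: gained ['C98H'] -> total ['A457L', 'C98H', 'F866I', 'M655Y', 'T135G', 'Y292A']

Answer: A457L,C98H,F866I,M655Y,T135G,Y292A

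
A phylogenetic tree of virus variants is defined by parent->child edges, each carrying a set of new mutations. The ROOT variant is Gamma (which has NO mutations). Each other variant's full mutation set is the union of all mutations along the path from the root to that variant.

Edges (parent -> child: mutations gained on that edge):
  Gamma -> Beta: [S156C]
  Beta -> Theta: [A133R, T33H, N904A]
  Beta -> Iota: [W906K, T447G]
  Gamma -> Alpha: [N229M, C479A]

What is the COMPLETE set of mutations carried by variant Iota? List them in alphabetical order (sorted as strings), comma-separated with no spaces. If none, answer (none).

At Gamma: gained [] -> total []
At Beta: gained ['S156C'] -> total ['S156C']
At Iota: gained ['W906K', 'T447G'] -> total ['S156C', 'T447G', 'W906K']

Answer: S156C,T447G,W906K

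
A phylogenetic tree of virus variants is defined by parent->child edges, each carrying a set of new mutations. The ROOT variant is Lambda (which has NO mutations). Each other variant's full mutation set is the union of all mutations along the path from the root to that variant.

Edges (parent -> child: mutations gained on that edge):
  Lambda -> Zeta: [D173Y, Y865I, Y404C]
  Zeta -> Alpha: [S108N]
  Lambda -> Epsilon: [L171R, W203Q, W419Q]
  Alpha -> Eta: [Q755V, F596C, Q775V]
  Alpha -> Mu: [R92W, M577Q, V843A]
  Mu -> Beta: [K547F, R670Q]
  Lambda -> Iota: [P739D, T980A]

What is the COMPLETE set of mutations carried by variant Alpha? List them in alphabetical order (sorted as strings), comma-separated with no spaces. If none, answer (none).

Answer: D173Y,S108N,Y404C,Y865I

Derivation:
At Lambda: gained [] -> total []
At Zeta: gained ['D173Y', 'Y865I', 'Y404C'] -> total ['D173Y', 'Y404C', 'Y865I']
At Alpha: gained ['S108N'] -> total ['D173Y', 'S108N', 'Y404C', 'Y865I']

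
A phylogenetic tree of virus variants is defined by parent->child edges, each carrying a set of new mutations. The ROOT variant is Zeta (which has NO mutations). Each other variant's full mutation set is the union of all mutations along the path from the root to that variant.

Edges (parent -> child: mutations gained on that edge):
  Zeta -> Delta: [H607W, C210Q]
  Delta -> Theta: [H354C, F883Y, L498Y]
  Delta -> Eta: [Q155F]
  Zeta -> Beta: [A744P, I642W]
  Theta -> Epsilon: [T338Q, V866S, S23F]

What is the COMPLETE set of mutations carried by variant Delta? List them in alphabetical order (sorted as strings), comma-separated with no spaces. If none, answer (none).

At Zeta: gained [] -> total []
At Delta: gained ['H607W', 'C210Q'] -> total ['C210Q', 'H607W']

Answer: C210Q,H607W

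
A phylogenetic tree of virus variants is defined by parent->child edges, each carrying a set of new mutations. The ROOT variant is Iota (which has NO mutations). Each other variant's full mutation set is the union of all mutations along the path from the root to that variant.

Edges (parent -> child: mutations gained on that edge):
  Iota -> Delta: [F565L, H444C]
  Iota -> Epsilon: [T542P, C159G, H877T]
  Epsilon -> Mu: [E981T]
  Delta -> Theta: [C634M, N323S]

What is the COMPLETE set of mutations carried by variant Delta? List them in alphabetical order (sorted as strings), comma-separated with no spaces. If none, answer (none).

At Iota: gained [] -> total []
At Delta: gained ['F565L', 'H444C'] -> total ['F565L', 'H444C']

Answer: F565L,H444C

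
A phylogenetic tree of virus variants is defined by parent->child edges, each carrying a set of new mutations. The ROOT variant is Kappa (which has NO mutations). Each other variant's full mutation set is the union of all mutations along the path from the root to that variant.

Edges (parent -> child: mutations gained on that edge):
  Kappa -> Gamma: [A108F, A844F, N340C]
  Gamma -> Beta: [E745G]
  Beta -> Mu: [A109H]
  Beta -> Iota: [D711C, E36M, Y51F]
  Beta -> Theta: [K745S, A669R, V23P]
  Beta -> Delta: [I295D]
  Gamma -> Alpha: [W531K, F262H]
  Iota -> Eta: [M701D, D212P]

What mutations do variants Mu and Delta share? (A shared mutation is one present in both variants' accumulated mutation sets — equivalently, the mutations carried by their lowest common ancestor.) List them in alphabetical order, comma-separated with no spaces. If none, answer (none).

Accumulating mutations along path to Mu:
  At Kappa: gained [] -> total []
  At Gamma: gained ['A108F', 'A844F', 'N340C'] -> total ['A108F', 'A844F', 'N340C']
  At Beta: gained ['E745G'] -> total ['A108F', 'A844F', 'E745G', 'N340C']
  At Mu: gained ['A109H'] -> total ['A108F', 'A109H', 'A844F', 'E745G', 'N340C']
Mutations(Mu) = ['A108F', 'A109H', 'A844F', 'E745G', 'N340C']
Accumulating mutations along path to Delta:
  At Kappa: gained [] -> total []
  At Gamma: gained ['A108F', 'A844F', 'N340C'] -> total ['A108F', 'A844F', 'N340C']
  At Beta: gained ['E745G'] -> total ['A108F', 'A844F', 'E745G', 'N340C']
  At Delta: gained ['I295D'] -> total ['A108F', 'A844F', 'E745G', 'I295D', 'N340C']
Mutations(Delta) = ['A108F', 'A844F', 'E745G', 'I295D', 'N340C']
Intersection: ['A108F', 'A109H', 'A844F', 'E745G', 'N340C'] ∩ ['A108F', 'A844F', 'E745G', 'I295D', 'N340C'] = ['A108F', 'A844F', 'E745G', 'N340C']

Answer: A108F,A844F,E745G,N340C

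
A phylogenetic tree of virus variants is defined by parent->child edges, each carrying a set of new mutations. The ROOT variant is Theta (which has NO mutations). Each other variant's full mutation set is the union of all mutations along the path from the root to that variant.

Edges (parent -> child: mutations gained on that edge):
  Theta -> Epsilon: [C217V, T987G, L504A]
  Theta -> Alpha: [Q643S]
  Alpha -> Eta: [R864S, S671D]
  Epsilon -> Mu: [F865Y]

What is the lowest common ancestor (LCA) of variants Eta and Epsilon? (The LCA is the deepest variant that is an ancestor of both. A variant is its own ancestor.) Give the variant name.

Path from root to Eta: Theta -> Alpha -> Eta
  ancestors of Eta: {Theta, Alpha, Eta}
Path from root to Epsilon: Theta -> Epsilon
  ancestors of Epsilon: {Theta, Epsilon}
Common ancestors: {Theta}
Walk up from Epsilon: Epsilon (not in ancestors of Eta), Theta (in ancestors of Eta)
Deepest common ancestor (LCA) = Theta

Answer: Theta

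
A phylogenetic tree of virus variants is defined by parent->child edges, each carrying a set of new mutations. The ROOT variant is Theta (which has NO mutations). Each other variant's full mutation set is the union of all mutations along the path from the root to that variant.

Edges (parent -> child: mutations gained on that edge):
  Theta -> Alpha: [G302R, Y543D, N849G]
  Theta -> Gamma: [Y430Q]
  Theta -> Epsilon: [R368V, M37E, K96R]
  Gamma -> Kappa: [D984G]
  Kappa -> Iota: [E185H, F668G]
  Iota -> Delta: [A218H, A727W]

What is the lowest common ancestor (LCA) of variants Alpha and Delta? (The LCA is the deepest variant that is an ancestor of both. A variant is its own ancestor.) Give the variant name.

Answer: Theta

Derivation:
Path from root to Alpha: Theta -> Alpha
  ancestors of Alpha: {Theta, Alpha}
Path from root to Delta: Theta -> Gamma -> Kappa -> Iota -> Delta
  ancestors of Delta: {Theta, Gamma, Kappa, Iota, Delta}
Common ancestors: {Theta}
Walk up from Delta: Delta (not in ancestors of Alpha), Iota (not in ancestors of Alpha), Kappa (not in ancestors of Alpha), Gamma (not in ancestors of Alpha), Theta (in ancestors of Alpha)
Deepest common ancestor (LCA) = Theta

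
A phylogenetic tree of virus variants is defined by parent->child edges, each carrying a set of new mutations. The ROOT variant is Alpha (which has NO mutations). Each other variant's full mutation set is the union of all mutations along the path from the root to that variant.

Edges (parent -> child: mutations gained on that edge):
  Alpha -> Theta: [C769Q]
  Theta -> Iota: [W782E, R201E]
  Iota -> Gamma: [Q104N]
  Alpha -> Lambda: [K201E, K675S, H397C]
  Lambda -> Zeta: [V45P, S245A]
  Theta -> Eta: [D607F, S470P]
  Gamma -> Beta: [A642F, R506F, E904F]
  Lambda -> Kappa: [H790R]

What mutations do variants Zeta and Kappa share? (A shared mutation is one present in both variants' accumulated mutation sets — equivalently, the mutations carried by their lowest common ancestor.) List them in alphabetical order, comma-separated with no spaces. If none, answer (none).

Answer: H397C,K201E,K675S

Derivation:
Accumulating mutations along path to Zeta:
  At Alpha: gained [] -> total []
  At Lambda: gained ['K201E', 'K675S', 'H397C'] -> total ['H397C', 'K201E', 'K675S']
  At Zeta: gained ['V45P', 'S245A'] -> total ['H397C', 'K201E', 'K675S', 'S245A', 'V45P']
Mutations(Zeta) = ['H397C', 'K201E', 'K675S', 'S245A', 'V45P']
Accumulating mutations along path to Kappa:
  At Alpha: gained [] -> total []
  At Lambda: gained ['K201E', 'K675S', 'H397C'] -> total ['H397C', 'K201E', 'K675S']
  At Kappa: gained ['H790R'] -> total ['H397C', 'H790R', 'K201E', 'K675S']
Mutations(Kappa) = ['H397C', 'H790R', 'K201E', 'K675S']
Intersection: ['H397C', 'K201E', 'K675S', 'S245A', 'V45P'] ∩ ['H397C', 'H790R', 'K201E', 'K675S'] = ['H397C', 'K201E', 'K675S']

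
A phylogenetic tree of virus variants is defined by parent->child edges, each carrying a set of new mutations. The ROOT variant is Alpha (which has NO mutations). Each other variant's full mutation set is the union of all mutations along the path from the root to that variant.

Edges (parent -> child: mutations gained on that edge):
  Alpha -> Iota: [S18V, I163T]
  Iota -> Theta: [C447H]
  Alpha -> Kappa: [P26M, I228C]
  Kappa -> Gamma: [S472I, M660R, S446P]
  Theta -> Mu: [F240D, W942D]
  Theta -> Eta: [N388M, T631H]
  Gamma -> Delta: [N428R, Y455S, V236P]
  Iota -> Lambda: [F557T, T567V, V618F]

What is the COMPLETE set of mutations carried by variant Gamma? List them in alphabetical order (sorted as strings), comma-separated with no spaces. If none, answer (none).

At Alpha: gained [] -> total []
At Kappa: gained ['P26M', 'I228C'] -> total ['I228C', 'P26M']
At Gamma: gained ['S472I', 'M660R', 'S446P'] -> total ['I228C', 'M660R', 'P26M', 'S446P', 'S472I']

Answer: I228C,M660R,P26M,S446P,S472I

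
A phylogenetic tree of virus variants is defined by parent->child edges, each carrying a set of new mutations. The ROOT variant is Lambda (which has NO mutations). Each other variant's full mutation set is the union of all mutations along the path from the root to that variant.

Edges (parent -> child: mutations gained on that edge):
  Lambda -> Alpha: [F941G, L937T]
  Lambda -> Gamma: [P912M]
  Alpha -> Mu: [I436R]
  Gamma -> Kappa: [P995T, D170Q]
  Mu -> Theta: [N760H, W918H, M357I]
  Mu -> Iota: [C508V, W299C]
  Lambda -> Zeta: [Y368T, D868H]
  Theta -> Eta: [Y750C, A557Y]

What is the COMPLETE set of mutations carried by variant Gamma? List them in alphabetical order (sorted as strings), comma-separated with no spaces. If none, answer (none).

Answer: P912M

Derivation:
At Lambda: gained [] -> total []
At Gamma: gained ['P912M'] -> total ['P912M']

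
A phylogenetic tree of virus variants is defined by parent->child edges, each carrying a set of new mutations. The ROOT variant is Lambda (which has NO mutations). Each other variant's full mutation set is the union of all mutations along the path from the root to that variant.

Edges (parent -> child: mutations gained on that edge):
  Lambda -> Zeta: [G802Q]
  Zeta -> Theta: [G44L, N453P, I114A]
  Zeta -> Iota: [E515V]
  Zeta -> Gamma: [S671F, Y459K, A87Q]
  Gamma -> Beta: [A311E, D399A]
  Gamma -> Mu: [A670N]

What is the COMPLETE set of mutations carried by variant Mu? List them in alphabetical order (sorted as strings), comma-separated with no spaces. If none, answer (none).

Answer: A670N,A87Q,G802Q,S671F,Y459K

Derivation:
At Lambda: gained [] -> total []
At Zeta: gained ['G802Q'] -> total ['G802Q']
At Gamma: gained ['S671F', 'Y459K', 'A87Q'] -> total ['A87Q', 'G802Q', 'S671F', 'Y459K']
At Mu: gained ['A670N'] -> total ['A670N', 'A87Q', 'G802Q', 'S671F', 'Y459K']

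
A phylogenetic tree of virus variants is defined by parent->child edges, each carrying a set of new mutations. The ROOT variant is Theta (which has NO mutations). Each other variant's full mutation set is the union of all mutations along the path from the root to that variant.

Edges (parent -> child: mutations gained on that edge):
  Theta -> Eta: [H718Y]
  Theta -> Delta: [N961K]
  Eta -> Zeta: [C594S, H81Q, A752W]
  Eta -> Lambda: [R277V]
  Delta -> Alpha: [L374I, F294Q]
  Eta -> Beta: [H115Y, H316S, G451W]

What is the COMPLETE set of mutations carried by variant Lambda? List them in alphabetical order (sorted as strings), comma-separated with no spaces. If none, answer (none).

At Theta: gained [] -> total []
At Eta: gained ['H718Y'] -> total ['H718Y']
At Lambda: gained ['R277V'] -> total ['H718Y', 'R277V']

Answer: H718Y,R277V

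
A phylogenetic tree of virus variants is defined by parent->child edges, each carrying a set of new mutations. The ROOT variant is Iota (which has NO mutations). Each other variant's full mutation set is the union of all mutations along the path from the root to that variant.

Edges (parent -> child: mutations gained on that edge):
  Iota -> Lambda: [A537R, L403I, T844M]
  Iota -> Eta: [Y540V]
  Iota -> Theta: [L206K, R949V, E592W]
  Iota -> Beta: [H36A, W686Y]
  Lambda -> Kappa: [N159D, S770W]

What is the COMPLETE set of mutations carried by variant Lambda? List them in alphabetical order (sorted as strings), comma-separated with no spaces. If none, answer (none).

Answer: A537R,L403I,T844M

Derivation:
At Iota: gained [] -> total []
At Lambda: gained ['A537R', 'L403I', 'T844M'] -> total ['A537R', 'L403I', 'T844M']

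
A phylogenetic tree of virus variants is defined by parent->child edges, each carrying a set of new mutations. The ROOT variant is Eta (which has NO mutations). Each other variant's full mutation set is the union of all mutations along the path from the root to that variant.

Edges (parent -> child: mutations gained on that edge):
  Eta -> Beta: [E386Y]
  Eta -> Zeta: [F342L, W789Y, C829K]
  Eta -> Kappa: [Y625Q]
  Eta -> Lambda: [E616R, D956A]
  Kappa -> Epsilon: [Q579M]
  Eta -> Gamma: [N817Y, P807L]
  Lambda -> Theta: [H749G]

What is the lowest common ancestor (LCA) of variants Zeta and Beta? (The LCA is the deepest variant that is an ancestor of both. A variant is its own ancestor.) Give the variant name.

Answer: Eta

Derivation:
Path from root to Zeta: Eta -> Zeta
  ancestors of Zeta: {Eta, Zeta}
Path from root to Beta: Eta -> Beta
  ancestors of Beta: {Eta, Beta}
Common ancestors: {Eta}
Walk up from Beta: Beta (not in ancestors of Zeta), Eta (in ancestors of Zeta)
Deepest common ancestor (LCA) = Eta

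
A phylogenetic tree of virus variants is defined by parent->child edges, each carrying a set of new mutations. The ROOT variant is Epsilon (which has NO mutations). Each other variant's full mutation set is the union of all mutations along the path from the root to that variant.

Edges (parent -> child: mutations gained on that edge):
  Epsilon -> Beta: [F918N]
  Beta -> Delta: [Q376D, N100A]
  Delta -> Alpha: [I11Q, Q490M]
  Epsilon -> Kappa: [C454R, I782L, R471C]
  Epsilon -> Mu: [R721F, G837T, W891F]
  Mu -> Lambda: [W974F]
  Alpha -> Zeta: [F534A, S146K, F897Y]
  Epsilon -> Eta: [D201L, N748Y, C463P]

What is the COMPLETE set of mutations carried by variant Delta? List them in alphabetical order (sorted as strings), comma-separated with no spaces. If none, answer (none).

Answer: F918N,N100A,Q376D

Derivation:
At Epsilon: gained [] -> total []
At Beta: gained ['F918N'] -> total ['F918N']
At Delta: gained ['Q376D', 'N100A'] -> total ['F918N', 'N100A', 'Q376D']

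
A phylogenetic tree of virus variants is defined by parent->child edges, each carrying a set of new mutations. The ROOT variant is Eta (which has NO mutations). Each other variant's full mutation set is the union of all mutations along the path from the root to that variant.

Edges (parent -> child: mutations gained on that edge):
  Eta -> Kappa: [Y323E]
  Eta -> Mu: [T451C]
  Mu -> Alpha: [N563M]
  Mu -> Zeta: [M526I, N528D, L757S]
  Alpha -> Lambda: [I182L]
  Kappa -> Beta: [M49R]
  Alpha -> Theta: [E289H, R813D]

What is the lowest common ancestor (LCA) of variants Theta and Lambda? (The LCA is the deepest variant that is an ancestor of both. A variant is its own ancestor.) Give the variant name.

Path from root to Theta: Eta -> Mu -> Alpha -> Theta
  ancestors of Theta: {Eta, Mu, Alpha, Theta}
Path from root to Lambda: Eta -> Mu -> Alpha -> Lambda
  ancestors of Lambda: {Eta, Mu, Alpha, Lambda}
Common ancestors: {Eta, Mu, Alpha}
Walk up from Lambda: Lambda (not in ancestors of Theta), Alpha (in ancestors of Theta), Mu (in ancestors of Theta), Eta (in ancestors of Theta)
Deepest common ancestor (LCA) = Alpha

Answer: Alpha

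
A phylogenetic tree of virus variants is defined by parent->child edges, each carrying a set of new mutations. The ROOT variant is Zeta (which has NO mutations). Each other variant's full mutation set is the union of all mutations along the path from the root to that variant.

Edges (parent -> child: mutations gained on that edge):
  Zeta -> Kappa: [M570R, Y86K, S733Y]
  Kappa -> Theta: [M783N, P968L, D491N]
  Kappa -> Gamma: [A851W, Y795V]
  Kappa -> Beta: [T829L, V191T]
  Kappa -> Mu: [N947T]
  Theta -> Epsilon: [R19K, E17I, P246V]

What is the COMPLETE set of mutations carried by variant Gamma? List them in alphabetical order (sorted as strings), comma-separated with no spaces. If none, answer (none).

Answer: A851W,M570R,S733Y,Y795V,Y86K

Derivation:
At Zeta: gained [] -> total []
At Kappa: gained ['M570R', 'Y86K', 'S733Y'] -> total ['M570R', 'S733Y', 'Y86K']
At Gamma: gained ['A851W', 'Y795V'] -> total ['A851W', 'M570R', 'S733Y', 'Y795V', 'Y86K']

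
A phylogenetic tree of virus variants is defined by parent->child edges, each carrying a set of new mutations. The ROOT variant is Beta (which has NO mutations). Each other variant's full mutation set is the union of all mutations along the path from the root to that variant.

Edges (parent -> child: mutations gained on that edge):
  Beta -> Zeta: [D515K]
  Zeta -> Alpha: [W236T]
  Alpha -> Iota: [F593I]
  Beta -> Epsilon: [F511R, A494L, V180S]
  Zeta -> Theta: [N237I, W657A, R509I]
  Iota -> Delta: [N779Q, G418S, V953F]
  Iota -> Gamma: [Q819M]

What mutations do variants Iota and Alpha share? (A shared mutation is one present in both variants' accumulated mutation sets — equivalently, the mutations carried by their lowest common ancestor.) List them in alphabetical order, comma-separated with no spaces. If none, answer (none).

Answer: D515K,W236T

Derivation:
Accumulating mutations along path to Iota:
  At Beta: gained [] -> total []
  At Zeta: gained ['D515K'] -> total ['D515K']
  At Alpha: gained ['W236T'] -> total ['D515K', 'W236T']
  At Iota: gained ['F593I'] -> total ['D515K', 'F593I', 'W236T']
Mutations(Iota) = ['D515K', 'F593I', 'W236T']
Accumulating mutations along path to Alpha:
  At Beta: gained [] -> total []
  At Zeta: gained ['D515K'] -> total ['D515K']
  At Alpha: gained ['W236T'] -> total ['D515K', 'W236T']
Mutations(Alpha) = ['D515K', 'W236T']
Intersection: ['D515K', 'F593I', 'W236T'] ∩ ['D515K', 'W236T'] = ['D515K', 'W236T']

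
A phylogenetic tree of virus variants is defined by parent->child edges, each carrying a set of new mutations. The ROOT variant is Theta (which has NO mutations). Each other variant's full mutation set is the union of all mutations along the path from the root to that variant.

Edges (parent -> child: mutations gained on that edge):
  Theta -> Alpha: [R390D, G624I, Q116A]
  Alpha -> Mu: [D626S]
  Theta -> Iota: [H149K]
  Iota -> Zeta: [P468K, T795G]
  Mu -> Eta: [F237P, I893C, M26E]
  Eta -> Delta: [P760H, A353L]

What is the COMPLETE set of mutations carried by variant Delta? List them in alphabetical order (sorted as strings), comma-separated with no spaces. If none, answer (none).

At Theta: gained [] -> total []
At Alpha: gained ['R390D', 'G624I', 'Q116A'] -> total ['G624I', 'Q116A', 'R390D']
At Mu: gained ['D626S'] -> total ['D626S', 'G624I', 'Q116A', 'R390D']
At Eta: gained ['F237P', 'I893C', 'M26E'] -> total ['D626S', 'F237P', 'G624I', 'I893C', 'M26E', 'Q116A', 'R390D']
At Delta: gained ['P760H', 'A353L'] -> total ['A353L', 'D626S', 'F237P', 'G624I', 'I893C', 'M26E', 'P760H', 'Q116A', 'R390D']

Answer: A353L,D626S,F237P,G624I,I893C,M26E,P760H,Q116A,R390D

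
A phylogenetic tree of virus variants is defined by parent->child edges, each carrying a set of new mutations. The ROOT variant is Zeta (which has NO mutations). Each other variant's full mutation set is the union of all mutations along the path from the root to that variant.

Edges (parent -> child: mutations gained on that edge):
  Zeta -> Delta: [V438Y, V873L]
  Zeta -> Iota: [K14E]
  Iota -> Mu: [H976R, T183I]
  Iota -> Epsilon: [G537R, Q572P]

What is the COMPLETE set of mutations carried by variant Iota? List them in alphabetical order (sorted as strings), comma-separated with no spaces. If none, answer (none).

Answer: K14E

Derivation:
At Zeta: gained [] -> total []
At Iota: gained ['K14E'] -> total ['K14E']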